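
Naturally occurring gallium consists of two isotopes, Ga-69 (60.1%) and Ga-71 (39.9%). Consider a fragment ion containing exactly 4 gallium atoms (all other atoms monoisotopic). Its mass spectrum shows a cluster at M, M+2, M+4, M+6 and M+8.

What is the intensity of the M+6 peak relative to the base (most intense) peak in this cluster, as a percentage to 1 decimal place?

(0.601 + 0.399)^4 gives M 0.1305, M+2 0.3465, M+4 0.3450, M+6 0.1527, M+8 0.0253; the largest is M+2.
P(M+2) = C(4,1) × 0.601^3 × 0.399^1 = 4 × 0.2170818 × 0.3990 = 0.346463 (base)
P(M+6) = C(4,3) × 0.601^1 × 0.399^3 = 4 × 0.6010 × 0.0635212 = 0.152705
Relative intensity = 0.152705 / 0.346463 × 100 = 44.1

44.1%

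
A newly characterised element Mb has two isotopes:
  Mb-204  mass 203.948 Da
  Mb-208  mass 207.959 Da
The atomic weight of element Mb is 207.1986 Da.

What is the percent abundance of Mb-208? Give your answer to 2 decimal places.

Writing the weighted mean with unknown fraction x of Mb-204:
203.948·x + 207.959·(1 − x) = 207.1986
(203.948 − 207.959)·x = 207.1986 − 207.959
x = -0.7604 / -4.011 = 0.18958 → 18.96% Mb-204, 81.04% Mb-208.

81.04%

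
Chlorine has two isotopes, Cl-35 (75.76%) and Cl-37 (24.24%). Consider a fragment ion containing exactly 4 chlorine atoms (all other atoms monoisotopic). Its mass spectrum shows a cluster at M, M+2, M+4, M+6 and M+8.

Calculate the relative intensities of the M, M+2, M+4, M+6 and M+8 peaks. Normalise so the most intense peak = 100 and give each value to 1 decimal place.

78.1 : 100.0 : 48.0 : 10.2 : 0.8

Expanding (0.7576 + 0.2424)^4:
P(M) = 0.7576^4 = 0.329428
P(M+2) = 4 × 0.7576^3 × 0.2424^1 = 0.421612
P(M+4) = 6 × 0.7576^2 × 0.2424^2 = 0.202347
P(M+6) = 4 × 0.7576^1 × 0.2424^3 = 0.043162
P(M+8) = 0.2424^4 = 0.003452
The M+2 peak is largest (0.421612); scaling to 100 gives 78.1 : 100.0 : 48.0 : 10.2 : 0.8.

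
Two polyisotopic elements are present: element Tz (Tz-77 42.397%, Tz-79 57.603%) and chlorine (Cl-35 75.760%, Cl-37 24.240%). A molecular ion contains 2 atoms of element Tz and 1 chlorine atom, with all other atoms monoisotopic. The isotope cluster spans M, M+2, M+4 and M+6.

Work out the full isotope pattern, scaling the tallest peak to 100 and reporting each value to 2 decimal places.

Element Tz pattern (n=2): 0.17975056 : 0.48843888 : 0.33181056
Chlorine pattern (n=1): 0.7576 : 0.2424
Convolve the two distributions (both contribute in 2-u steps):
  M: 0.17975056×0.7576 = 0.136179
  M+2: 0.17975056×0.2424 + 0.48843888×0.7576 = 0.413613
  M+4: 0.48843888×0.2424 + 0.33181056×0.7576 = 0.369777
  M+6: 0.33181056×0.2424 = 0.080431
Scale to base peak (0.413613) = 100: 32.92 : 100.00 : 89.40 : 19.45

32.92 : 100.00 : 89.40 : 19.45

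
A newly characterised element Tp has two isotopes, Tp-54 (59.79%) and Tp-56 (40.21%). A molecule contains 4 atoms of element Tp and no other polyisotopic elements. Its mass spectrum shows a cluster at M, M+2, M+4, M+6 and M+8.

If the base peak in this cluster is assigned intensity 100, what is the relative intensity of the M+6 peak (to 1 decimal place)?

44.8

Term probabilities: M 0.1278, M+2 0.3438, M+4 0.3468, M+6 0.1555, M+8 0.0261. Base peak = M+4.
P(M+4) = C(4,2) × 0.5979^2 × 0.4021^2 = 6 × 0.35748441 × 0.16168441 = 0.346798 (base)
P(M+6) = C(4,3) × 0.5979^1 × 0.4021^3 = 4 × 0.5979 × 0.0650133 = 0.155486
Relative intensity = 0.155486 / 0.346798 × 100 = 44.8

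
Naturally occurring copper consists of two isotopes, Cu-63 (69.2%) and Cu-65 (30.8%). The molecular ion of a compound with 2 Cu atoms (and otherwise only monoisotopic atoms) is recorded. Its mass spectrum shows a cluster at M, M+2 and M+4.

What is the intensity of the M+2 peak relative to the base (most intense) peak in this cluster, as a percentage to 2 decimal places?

Term probabilities: M 0.4789, M+2 0.4263, M+4 0.0949. Base peak = M.
P(M) = C(2,0) × 0.692^2 × 0.308^0 = 1 × 0.478864 × 1.0000 = 0.478864 (base)
P(M+2) = C(2,1) × 0.692^1 × 0.308^1 = 2 × 0.6920 × 0.3080 = 0.426272
Relative intensity = 0.426272 / 0.478864 × 100 = 89.02

89.02%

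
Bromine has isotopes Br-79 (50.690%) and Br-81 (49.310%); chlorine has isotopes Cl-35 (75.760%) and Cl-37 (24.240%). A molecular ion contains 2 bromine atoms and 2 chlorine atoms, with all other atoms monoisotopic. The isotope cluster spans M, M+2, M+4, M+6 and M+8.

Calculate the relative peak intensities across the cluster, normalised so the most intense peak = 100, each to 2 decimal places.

38.68 : 100.00 : 88.71 : 31.12 : 3.75

Bromine pattern (n=2): 0.25694761 : 0.49990478 : 0.24314761
Chlorine pattern (n=2): 0.57395776 : 0.36728448 : 0.05875776
Convolve the two distributions (both contribute in 2-u steps):
  M: 0.25694761×0.57395776 = 0.147477
  M+2: 0.25694761×0.36728448 + 0.49990478×0.57395776 = 0.381297
  M+4: 0.25694761×0.05875776 + 0.49990478×0.36728448 + 0.24314761×0.57395776 = 0.338261
  M+6: 0.49990478×0.05875776 + 0.24314761×0.36728448 = 0.118678
  M+8: 0.24314761×0.05875776 = 0.014287
Scale to base peak (0.381297) = 100: 38.68 : 100.00 : 88.71 : 31.12 : 3.75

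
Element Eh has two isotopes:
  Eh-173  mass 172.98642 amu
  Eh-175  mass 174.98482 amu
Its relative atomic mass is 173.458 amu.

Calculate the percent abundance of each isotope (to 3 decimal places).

Writing the weighted mean with unknown fraction x of Eh-173:
172.98642·x + 174.98482·(1 − x) = 173.458
(172.98642 − 174.98482)·x = 173.458 − 174.98482
x = -1.52682 / -1.99840 = 0.76402 → 76.402% Eh-173, 23.598% Eh-175.

Eh-173: 76.402%, Eh-175: 23.598%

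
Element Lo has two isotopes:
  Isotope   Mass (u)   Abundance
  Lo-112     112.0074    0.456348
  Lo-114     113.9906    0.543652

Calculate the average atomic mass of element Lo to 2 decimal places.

Weight each isotope mass by its fractional abundance: 0.456348 × 112.0074 + 0.543652 × 113.9906
= 51.11435 + 61.97122 = 113.08557 u

113.09 u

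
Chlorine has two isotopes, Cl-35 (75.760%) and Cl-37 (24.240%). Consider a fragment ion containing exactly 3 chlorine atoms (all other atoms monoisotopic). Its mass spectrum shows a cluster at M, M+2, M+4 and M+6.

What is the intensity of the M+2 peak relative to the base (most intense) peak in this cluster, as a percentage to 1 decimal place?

96.0%

(0.75760 + 0.24240)^3 gives M 0.4348, M+2 0.4174, M+4 0.1335, M+6 0.0142; the largest is M.
P(M) = C(3,0) × 0.75760^3 × 0.24240^0 = 1 × 0.4348304 × 1.0000 = 0.434830 (base)
P(M+2) = C(3,1) × 0.75760^2 × 0.24240^1 = 3 × 0.57395776 × 0.2424 = 0.417382
Relative intensity = 0.417382 / 0.434830 × 100 = 96.0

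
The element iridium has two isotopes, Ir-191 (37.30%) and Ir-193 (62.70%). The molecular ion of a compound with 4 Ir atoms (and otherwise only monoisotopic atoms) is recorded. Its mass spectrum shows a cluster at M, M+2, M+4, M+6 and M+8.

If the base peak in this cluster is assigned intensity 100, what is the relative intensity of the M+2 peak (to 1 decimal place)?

35.4

Binomial terms of (0.3730 + 0.6270)^4: M 0.0194, M+2 0.1302, M+4 0.3282, M+6 0.3678, M+8 0.1546 → M+6 is the base peak.
P(M+6) = C(4,3) × 0.3730^1 × 0.6270^3 = 4 × 0.3730 × 0.24649188 = 0.367766 (base)
P(M+2) = C(4,1) × 0.3730^3 × 0.6270^1 = 4 × 0.05189512 × 0.6270 = 0.130153
Relative intensity = 0.130153 / 0.367766 × 100 = 35.4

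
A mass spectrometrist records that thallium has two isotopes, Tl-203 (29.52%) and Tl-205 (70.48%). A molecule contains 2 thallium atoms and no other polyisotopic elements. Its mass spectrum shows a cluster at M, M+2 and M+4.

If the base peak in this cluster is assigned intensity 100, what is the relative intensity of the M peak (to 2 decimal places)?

17.54

(0.2952 + 0.7048)^2 gives M 0.0871, M+2 0.4161, M+4 0.4967; the largest is M+4.
P(M+4) = C(2,2) × 0.2952^0 × 0.7048^2 = 1 × 1.0000 × 0.49674304 = 0.496743 (base)
P(M) = C(2,0) × 0.2952^2 × 0.7048^0 = 1 × 0.08714304 × 1.0000 = 0.087143
Relative intensity = 0.087143 / 0.496743 × 100 = 17.54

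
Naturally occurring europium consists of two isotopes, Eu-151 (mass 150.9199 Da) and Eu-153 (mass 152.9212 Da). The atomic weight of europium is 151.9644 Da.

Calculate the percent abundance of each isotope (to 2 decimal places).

Eu-151: 47.81%, Eu-153: 52.19%

Writing the weighted mean with unknown fraction x of Eu-151:
150.9199·x + 152.9212·(1 − x) = 151.9644
(150.9199 − 152.9212)·x = 151.9644 − 152.9212
x = -0.9568 / -2.0013 = 0.47809 → 47.81% Eu-151, 52.19% Eu-153.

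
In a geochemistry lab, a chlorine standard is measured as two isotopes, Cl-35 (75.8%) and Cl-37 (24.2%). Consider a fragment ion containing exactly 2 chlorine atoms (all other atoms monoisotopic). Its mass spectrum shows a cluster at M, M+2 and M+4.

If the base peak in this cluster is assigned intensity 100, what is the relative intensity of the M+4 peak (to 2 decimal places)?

10.19

Binomial terms of (0.758 + 0.242)^2: M 0.5746, M+2 0.3669, M+4 0.0586 → M is the base peak.
P(M) = C(2,0) × 0.758^2 × 0.242^0 = 1 × 0.574564 × 1.0000 = 0.574564 (base)
P(M+4) = C(2,2) × 0.758^0 × 0.242^2 = 1 × 1.0000 × 0.058564 = 0.058564
Relative intensity = 0.058564 / 0.574564 × 100 = 10.19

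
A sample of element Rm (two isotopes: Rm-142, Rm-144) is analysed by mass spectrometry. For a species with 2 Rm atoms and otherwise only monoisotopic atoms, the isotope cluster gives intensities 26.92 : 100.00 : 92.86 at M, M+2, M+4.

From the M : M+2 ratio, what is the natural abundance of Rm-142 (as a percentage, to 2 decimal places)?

35.00%

If p is the fraction of Rm that is Rm-142, then I(M+2)/I(M) = [C(2,1)·p^1·(1−p)] / p^2 = 2·(1−p)/p = 100.00/26.92 = 3.7147
(1−p)/p = 3.7147/2 = 1.8574  ⇒  p = 1/(1 + 1.8574) = 0.3500
Rm-142: 35.00%, Rm-144: 65.00%.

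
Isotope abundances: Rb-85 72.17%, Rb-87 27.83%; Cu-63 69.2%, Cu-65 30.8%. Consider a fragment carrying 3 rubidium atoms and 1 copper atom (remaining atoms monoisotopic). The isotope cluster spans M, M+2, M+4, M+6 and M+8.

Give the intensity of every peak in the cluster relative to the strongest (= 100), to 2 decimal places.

Rubidium pattern (n=3): 0.37589809 : 0.43485841 : 0.16768892 : 0.02155458
Copper pattern (n=1): 0.6920 : 0.3080
Convolve the two distributions (both contribute in 2-u steps):
  M: 0.37589809×0.6920 = 0.260121
  M+2: 0.37589809×0.3080 + 0.43485841×0.6920 = 0.416699
  M+4: 0.43485841×0.3080 + 0.16768892×0.6920 = 0.249977
  M+6: 0.16768892×0.3080 + 0.02155458×0.6920 = 0.066564
  M+8: 0.02155458×0.3080 = 0.006639
Scale to base peak (0.416699) = 100: 62.42 : 100.00 : 59.99 : 15.97 : 1.59

62.42 : 100.00 : 59.99 : 15.97 : 1.59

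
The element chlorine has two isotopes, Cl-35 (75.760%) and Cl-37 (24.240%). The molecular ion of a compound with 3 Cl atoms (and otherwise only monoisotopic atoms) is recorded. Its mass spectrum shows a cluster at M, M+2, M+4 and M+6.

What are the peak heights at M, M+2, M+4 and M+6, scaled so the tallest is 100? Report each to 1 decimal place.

100.0 : 96.0 : 30.7 : 3.3

Each Cl atom is independently Cl-35 (p = 0.75760) or Cl-37 (q = 0.24240); the cluster is the binomial expansion (p + q)^3.
P(M) = 0.75760^3 = 0.434830
P(M+2) = 3 × 0.75760^2 × 0.24240^1 = 0.417382
P(M+4) = 3 × 0.75760^1 × 0.24240^2 = 0.133545
P(M+6) = 0.24240^3 = 0.014243
The M peak is largest (0.434830); scaling to 100 gives 100.0 : 96.0 : 30.7 : 3.3.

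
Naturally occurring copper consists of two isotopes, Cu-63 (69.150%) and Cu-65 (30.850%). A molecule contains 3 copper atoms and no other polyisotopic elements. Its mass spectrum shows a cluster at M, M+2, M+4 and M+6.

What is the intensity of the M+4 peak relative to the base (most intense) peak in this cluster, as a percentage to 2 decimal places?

(0.69150 + 0.30850)^3 gives M 0.3307, M+2 0.4425, M+4 0.1974, M+6 0.0294; the largest is M+2.
P(M+2) = C(3,1) × 0.69150^2 × 0.30850^1 = 3 × 0.47817225 × 0.3085 = 0.442548 (base)
P(M+4) = C(3,2) × 0.69150^1 × 0.30850^2 = 3 × 0.6915 × 0.09517225 = 0.197435
Relative intensity = 0.197435 / 0.442548 × 100 = 44.61

44.61%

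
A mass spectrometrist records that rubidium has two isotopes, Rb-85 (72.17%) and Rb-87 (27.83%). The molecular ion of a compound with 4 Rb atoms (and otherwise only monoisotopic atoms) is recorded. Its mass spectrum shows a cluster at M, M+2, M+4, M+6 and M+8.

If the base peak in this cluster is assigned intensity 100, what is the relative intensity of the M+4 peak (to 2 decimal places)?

Term probabilities: M 0.2713, M+2 0.4184, M+4 0.2420, M+6 0.0622, M+8 0.0060. Base peak = M+2.
P(M+2) = C(4,1) × 0.7217^3 × 0.2783^1 = 4 × 0.37589809 × 0.2783 = 0.418450 (base)
P(M+4) = C(4,2) × 0.7217^2 × 0.2783^2 = 6 × 0.52085089 × 0.07745089 = 0.242042
Relative intensity = 0.242042 / 0.418450 × 100 = 57.84

57.84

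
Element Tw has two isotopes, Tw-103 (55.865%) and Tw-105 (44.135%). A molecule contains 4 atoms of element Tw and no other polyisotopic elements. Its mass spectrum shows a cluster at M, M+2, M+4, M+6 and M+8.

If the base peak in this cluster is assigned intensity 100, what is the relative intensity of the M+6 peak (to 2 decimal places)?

52.67

Binomial terms of (0.55865 + 0.44135)^4: M 0.0974, M+2 0.3078, M+4 0.3648, M+6 0.1921, M+8 0.0379 → M+4 is the base peak.
P(M+4) = C(4,2) × 0.55865^2 × 0.44135^2 = 6 × 0.31208982 × 0.19478982 = 0.364752 (base)
P(M+6) = C(4,3) × 0.55865^1 × 0.44135^3 = 4 × 0.55865 × 0.08597049 = 0.192110
Relative intensity = 0.192110 / 0.364752 × 100 = 52.67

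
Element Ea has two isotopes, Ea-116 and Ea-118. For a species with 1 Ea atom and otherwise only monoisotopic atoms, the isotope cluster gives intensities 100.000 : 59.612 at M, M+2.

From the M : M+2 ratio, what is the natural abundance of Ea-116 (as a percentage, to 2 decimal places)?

Write p for the Ea-116 fraction. I(M+2)/I(M) = [C(1,1)·p^0·(1−p)] / p^1 = 1·(1−p)/p = 59.612/100.000 = 0.5961
(1−p)/p = 0.5961/1 = 0.5961  ⇒  p = 1/(1 + 0.5961) = 0.6265
Ea-116: 62.65%, Ea-118: 37.35%.

62.65%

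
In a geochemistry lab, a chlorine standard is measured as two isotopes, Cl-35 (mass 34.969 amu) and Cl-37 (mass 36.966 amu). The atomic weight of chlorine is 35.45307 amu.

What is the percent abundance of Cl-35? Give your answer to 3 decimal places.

75.760%

With x = fraction of Cl-35 (so Cl-37 is 1 − x):
34.969·x + 36.966·(1 − x) = 35.45307
(34.969 − 36.966)·x = 35.45307 − 36.966
x = -1.51293 / -1.997 = 0.75760 → 75.760% Cl-35, 24.240% Cl-37.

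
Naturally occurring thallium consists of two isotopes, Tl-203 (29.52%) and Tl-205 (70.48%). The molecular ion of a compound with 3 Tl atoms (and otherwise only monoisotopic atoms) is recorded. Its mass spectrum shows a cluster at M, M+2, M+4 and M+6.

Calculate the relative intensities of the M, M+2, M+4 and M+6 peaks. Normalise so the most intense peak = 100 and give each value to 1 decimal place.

5.8 : 41.9 : 100.0 : 79.6

Expanding (0.2952 + 0.7048)^3:
P(M) = 0.2952^3 = 0.025725
P(M+2) = 3 × 0.2952^2 × 0.7048^1 = 0.184255
P(M+4) = 3 × 0.2952^1 × 0.7048^2 = 0.439916
P(M+6) = 0.7048^3 = 0.350104
The M+4 peak is largest (0.439916); scaling to 100 gives 5.8 : 41.9 : 100.0 : 79.6.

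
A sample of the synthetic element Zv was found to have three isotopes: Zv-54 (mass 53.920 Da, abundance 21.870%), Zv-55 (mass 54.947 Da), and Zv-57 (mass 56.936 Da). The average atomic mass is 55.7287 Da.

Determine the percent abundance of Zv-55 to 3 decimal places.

Let x and y be the fractions of Zv-55 and Zv-57. Then x + y = 1 − 0.21870 = 0.78130 and 54.947x + 56.936y = 55.7287 − 0.21870×53.920 = 43.936396.
Substituting: 54.947x + 56.936(0.78130 − x) = 43.936396
(54.947 − 56.936)x = -0.5477008  ⇒  x = 0.27536, y = 0.50594
Zv-55: 27.536%, Zv-57: 50.594%.

27.536%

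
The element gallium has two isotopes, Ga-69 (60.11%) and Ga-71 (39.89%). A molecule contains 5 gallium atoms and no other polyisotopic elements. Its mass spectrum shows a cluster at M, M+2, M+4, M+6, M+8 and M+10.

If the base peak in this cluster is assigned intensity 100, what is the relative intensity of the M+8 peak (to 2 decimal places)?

Term probabilities: M 0.0785, M+2 0.2604, M+4 0.3456, M+6 0.2293, M+8 0.0761, M+10 0.0101. Base peak = M+4.
P(M+4) = C(5,2) × 0.6011^3 × 0.3989^2 = 10 × 0.21719018 × 0.15912121 = 0.345596 (base)
P(M+8) = C(5,4) × 0.6011^1 × 0.3989^4 = 5 × 0.6011 × 0.02531956 = 0.076098
Relative intensity = 0.076098 / 0.345596 × 100 = 22.02

22.02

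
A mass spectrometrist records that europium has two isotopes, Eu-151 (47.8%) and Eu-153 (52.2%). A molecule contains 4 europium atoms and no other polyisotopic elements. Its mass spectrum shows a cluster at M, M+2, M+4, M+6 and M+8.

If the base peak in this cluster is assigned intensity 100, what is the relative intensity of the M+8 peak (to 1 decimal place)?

19.9

(0.478 + 0.522)^4 gives M 0.0522, M+2 0.2280, M+4 0.3735, M+6 0.2720, M+8 0.0742; the largest is M+4.
P(M+4) = C(4,2) × 0.478^2 × 0.522^2 = 6 × 0.228484 × 0.272484 = 0.373549 (base)
P(M+8) = C(4,4) × 0.478^0 × 0.522^4 = 1 × 1.0000 × 0.07424753 = 0.074248
Relative intensity = 0.074248 / 0.373549 × 100 = 19.9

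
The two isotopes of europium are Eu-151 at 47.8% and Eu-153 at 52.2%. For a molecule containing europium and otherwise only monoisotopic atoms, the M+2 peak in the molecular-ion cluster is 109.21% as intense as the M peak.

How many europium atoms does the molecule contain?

The M+2/M ratio from n Eu atoms is n · q/p = n · 0.522/0.478.
n = 1.0921 × 0.478/0.522 = 1.00 ≈ 1

1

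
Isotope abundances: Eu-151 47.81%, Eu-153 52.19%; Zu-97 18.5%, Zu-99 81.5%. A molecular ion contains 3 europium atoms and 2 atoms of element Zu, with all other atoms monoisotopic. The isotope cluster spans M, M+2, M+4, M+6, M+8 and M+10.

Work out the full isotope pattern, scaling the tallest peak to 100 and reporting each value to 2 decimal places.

1.04 : 12.54 : 53.80 : 100.00 : 83.90 : 26.20

Europium pattern (n=3): 0.10928391 : 0.3578871 : 0.39067407 : 0.14215492
Element Zu pattern (n=2): 0.034225 : 0.30155 : 0.664225
Convolve the two distributions (both contribute in 2-u steps):
  M: 0.10928391×0.034225 = 0.003740
  M+2: 0.10928391×0.30155 + 0.3578871×0.034225 = 0.045203
  M+4: 0.10928391×0.664225 + 0.3578871×0.30155 + 0.39067407×0.034225 = 0.193881
  M+6: 0.3578871×0.664225 + 0.39067407×0.30155 + 0.14215492×0.034225 = 0.360391
  M+8: 0.39067407×0.664225 + 0.14215492×0.30155 = 0.302362
  M+10: 0.14215492×0.664225 = 0.094423
Scale to base peak (0.360391) = 100: 1.04 : 12.54 : 53.80 : 100.00 : 83.90 : 26.20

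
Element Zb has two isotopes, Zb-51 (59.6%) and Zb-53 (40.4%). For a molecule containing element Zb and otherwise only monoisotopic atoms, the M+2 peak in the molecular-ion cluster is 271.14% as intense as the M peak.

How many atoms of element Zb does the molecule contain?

For n independent Zb atoms, I(M+2)/I(M) = n · (abundance Zb-53) / (abundance Zb-51) = n · 0.404/0.596.
n = 2.7114 × 0.596/0.404 = 4.00 ≈ 4

4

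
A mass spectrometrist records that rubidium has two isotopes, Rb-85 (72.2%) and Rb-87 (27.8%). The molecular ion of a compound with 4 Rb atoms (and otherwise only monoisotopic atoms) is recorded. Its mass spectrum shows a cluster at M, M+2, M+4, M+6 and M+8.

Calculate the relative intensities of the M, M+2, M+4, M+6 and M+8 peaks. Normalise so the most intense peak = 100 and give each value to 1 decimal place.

The 4 Rb atoms are independent, so intensities follow the terms of (0.722 + 0.278)^4.
P(M) = 0.722^4 = 0.271737
P(M+2) = 4 × 0.722^3 × 0.278^1 = 0.418520
P(M+4) = 6 × 0.722^2 × 0.278^2 = 0.241721
P(M+6) = 4 × 0.722^1 × 0.278^3 = 0.062049
P(M+8) = 0.278^4 = 0.005973
The M+2 peak is largest (0.418520); scaling to 100 gives 64.9 : 100.0 : 57.8 : 14.8 : 1.4.

64.9 : 100.0 : 57.8 : 14.8 : 1.4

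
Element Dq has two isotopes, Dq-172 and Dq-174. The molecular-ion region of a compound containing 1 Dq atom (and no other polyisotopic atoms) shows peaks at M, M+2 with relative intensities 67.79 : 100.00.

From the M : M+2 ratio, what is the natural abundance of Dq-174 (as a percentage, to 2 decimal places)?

Let p = fractional abundance of Dq-172. I(M+2)/I(M) = [C(1,1)·p^0·(1−p)] / p^1 = 1·(1−p)/p = 100.00/67.79 = 1.4751
(1−p)/p = 1.4751/1 = 1.4751  ⇒  p = 1/(1 + 1.4751) = 0.4040
Dq-172: 40.40%, Dq-174: 59.60%.

59.60%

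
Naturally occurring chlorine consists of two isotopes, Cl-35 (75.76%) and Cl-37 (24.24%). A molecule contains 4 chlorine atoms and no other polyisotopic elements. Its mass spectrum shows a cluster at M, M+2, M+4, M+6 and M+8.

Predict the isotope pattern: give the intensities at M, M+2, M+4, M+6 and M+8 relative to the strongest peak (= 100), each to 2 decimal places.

Expanding (0.7576 + 0.2424)^4:
P(M) = 0.7576^4 = 0.329428
P(M+2) = 4 × 0.7576^3 × 0.2424^1 = 0.421612
P(M+4) = 6 × 0.7576^2 × 0.2424^2 = 0.202347
P(M+6) = 4 × 0.7576^1 × 0.2424^3 = 0.043162
P(M+8) = 0.2424^4 = 0.003452
The M+2 peak is largest (0.421612); scaling to 100 gives 78.14 : 100.00 : 47.99 : 10.24 : 0.82.

78.14 : 100.00 : 47.99 : 10.24 : 0.82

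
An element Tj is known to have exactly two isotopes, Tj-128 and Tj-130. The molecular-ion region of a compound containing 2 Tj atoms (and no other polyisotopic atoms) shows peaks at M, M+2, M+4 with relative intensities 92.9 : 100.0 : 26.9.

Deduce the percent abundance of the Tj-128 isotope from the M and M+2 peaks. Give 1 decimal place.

65.0%

Let p = fractional abundance of Tj-128. I(M+2)/I(M) = [C(2,1)·p^1·(1−p)] / p^2 = 2·(1−p)/p = 100.0/92.9 = 1.0764
(1−p)/p = 1.0764/2 = 0.5382  ⇒  p = 1/(1 + 0.5382) = 0.6501
Tj-128: 65.0%, Tj-130: 35.0%.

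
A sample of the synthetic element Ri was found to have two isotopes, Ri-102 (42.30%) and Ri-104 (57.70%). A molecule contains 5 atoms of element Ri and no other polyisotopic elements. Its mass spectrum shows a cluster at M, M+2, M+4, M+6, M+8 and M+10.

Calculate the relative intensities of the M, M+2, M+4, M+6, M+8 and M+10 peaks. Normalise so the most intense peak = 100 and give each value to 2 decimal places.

3.94 : 26.87 : 73.31 : 100.00 : 68.20 : 18.61

Each Ri atom is independently Ri-102 (p = 0.4230) or Ri-104 (q = 0.5770); the cluster is the binomial expansion (p + q)^5.
P(M) = 0.4230^5 = 0.013543
P(M+2) = 5 × 0.4230^4 × 0.5770^1 = 0.092365
P(M+4) = 10 × 0.4230^3 × 0.5770^2 = 0.251984
P(M+6) = 10 × 0.4230^2 × 0.5770^3 = 0.343723
P(M+8) = 5 × 0.4230^1 × 0.5770^4 = 0.234430
P(M+10) = 0.5770^5 = 0.063956
The M+6 peak is largest (0.343723); scaling to 100 gives 3.94 : 26.87 : 73.31 : 100.00 : 68.20 : 18.61.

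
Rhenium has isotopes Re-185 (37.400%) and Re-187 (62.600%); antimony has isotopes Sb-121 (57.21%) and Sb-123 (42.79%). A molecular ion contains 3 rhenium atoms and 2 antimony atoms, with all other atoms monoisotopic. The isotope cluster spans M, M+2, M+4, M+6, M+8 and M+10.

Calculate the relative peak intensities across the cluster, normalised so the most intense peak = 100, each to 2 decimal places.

4.98 : 32.47 : 82.09 : 100.00 : 58.38 : 13.07

Rhenium pattern (n=3): 0.05231362 : 0.26268713 : 0.43968487 : 0.24531438
Antimony pattern (n=2): 0.32729841 : 0.48960318 : 0.18309841
Convolve the two distributions (both contribute in 2-u steps):
  M: 0.05231362×0.32729841 = 0.017122
  M+2: 0.05231362×0.48960318 + 0.26268713×0.32729841 = 0.111590
  M+4: 0.05231362×0.18309841 + 0.26268713×0.48960318 + 0.43968487×0.32729841 = 0.282099
  M+6: 0.26268713×0.18309841 + 0.43968487×0.48960318 + 0.24531438×0.32729841 = 0.343660
  M+8: 0.43968487×0.18309841 + 0.24531438×0.48960318 = 0.200612
  M+10: 0.24531438×0.18309841 = 0.044917
Scale to base peak (0.343660) = 100: 4.98 : 32.47 : 82.09 : 100.00 : 58.38 : 13.07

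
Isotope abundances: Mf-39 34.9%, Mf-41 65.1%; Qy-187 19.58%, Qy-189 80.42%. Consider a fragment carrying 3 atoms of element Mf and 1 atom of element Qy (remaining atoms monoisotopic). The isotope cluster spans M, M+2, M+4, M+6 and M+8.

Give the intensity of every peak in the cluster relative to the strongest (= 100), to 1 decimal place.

2.0 : 19.7 : 67.7 : 100.0 : 54.0

Element Mf pattern (n=3): 0.04250855 : 0.23787735 : 0.44371965 : 0.27589445
Element Qy pattern (n=1): 0.1958 : 0.8042
Convolve the two distributions (both contribute in 2-u steps):
  M: 0.04250855×0.1958 = 0.008323
  M+2: 0.04250855×0.8042 + 0.23787735×0.1958 = 0.080762
  M+4: 0.23787735×0.8042 + 0.44371965×0.1958 = 0.278181
  M+6: 0.44371965×0.8042 + 0.27589445×0.1958 = 0.410859
  M+8: 0.27589445×0.8042 = 0.221874
Scale to base peak (0.410859) = 100: 2.0 : 19.7 : 67.7 : 100.0 : 54.0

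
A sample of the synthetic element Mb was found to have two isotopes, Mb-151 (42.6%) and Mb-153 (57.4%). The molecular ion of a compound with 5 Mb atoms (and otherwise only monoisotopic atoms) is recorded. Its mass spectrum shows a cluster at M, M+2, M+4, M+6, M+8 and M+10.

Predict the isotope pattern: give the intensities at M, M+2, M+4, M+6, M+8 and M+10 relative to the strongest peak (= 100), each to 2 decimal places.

The 5 Mb atoms are independent, so intensities follow the terms of (0.426 + 0.574)^5.
P(M) = 0.426^5 = 0.014030
P(M+2) = 5 × 0.426^4 × 0.574^1 = 0.094519
P(M+4) = 10 × 0.426^3 × 0.574^2 = 0.254714
P(M+6) = 10 × 0.426^2 × 0.574^3 = 0.343206
P(M+8) = 5 × 0.426^1 × 0.574^4 = 0.231221
P(M+10) = 0.574^5 = 0.062310
The M+6 peak is largest (0.343206); scaling to 100 gives 4.09 : 27.54 : 74.22 : 100.00 : 67.37 : 18.16.

4.09 : 27.54 : 74.22 : 100.00 : 67.37 : 18.16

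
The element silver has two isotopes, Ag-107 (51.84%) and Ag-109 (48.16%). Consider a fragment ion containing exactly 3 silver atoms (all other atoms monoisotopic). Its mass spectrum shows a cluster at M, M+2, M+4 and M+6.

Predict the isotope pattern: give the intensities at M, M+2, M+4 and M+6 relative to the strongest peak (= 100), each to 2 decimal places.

Expanding (0.5184 + 0.4816)^3:
P(M) = 0.5184^3 = 0.139314
P(M+2) = 3 × 0.5184^2 × 0.4816^1 = 0.388273
P(M+4) = 3 × 0.5184^1 × 0.4816^2 = 0.360711
P(M+6) = 0.4816^3 = 0.111702
The M+2 peak is largest (0.388273); scaling to 100 gives 35.88 : 100.00 : 92.90 : 28.77.

35.88 : 100.00 : 92.90 : 28.77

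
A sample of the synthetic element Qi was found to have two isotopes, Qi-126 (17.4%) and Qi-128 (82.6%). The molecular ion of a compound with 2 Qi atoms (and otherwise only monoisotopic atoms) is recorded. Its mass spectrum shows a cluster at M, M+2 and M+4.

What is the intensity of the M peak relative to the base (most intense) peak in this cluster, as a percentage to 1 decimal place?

(0.174 + 0.826)^2 gives M 0.0303, M+2 0.2874, M+4 0.6823; the largest is M+4.
P(M+4) = C(2,2) × 0.174^0 × 0.826^2 = 1 × 1.0000 × 0.682276 = 0.682276 (base)
P(M) = C(2,0) × 0.174^2 × 0.826^0 = 1 × 0.030276 × 1.0000 = 0.030276
Relative intensity = 0.030276 / 0.682276 × 100 = 4.4

4.4%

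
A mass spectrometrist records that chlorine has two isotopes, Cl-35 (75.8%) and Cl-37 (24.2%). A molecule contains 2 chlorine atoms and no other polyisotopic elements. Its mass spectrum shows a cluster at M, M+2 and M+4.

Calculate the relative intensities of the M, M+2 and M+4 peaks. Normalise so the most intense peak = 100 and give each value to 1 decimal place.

The 2 Cl atoms are independent, so intensities follow the terms of (0.758 + 0.242)^2.
P(M) = 0.758^2 = 0.574564
P(M+2) = 2 × 0.758^1 × 0.242^1 = 0.366872
P(M+4) = 0.242^2 = 0.058564
The M peak is largest (0.574564); scaling to 100 gives 100.0 : 63.9 : 10.2.

100.0 : 63.9 : 10.2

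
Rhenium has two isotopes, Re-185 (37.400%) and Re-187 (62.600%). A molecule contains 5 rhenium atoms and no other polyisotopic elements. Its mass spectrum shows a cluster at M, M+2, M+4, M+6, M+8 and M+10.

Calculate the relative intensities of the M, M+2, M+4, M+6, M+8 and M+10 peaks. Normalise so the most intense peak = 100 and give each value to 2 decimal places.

Each Re atom is independently Re-185 (p = 0.37400) or Re-187 (q = 0.62600); the cluster is the binomial expansion (p + q)^5.
P(M) = 0.37400^5 = 0.007317
P(M+2) = 5 × 0.37400^4 × 0.62600^1 = 0.061239
P(M+4) = 10 × 0.37400^3 × 0.62600^2 = 0.205005
P(M+6) = 10 × 0.37400^2 × 0.62600^3 = 0.343136
P(M+8) = 5 × 0.37400^1 × 0.62600^4 = 0.287170
P(M+10) = 0.62600^5 = 0.096133
The M+6 peak is largest (0.343136); scaling to 100 gives 2.13 : 17.85 : 59.74 : 100.00 : 83.69 : 28.02.

2.13 : 17.85 : 59.74 : 100.00 : 83.69 : 28.02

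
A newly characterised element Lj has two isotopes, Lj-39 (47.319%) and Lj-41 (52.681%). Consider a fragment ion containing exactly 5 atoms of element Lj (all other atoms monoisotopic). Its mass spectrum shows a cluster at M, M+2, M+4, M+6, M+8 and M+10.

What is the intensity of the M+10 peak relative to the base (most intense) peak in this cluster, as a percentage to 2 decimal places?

Binomial terms of (0.47319 + 0.52681)^5: M 0.0237, M+2 0.1321, M+4 0.2940, M+6 0.3274, M+8 0.1822, M+10 0.0406 → M+6 is the base peak.
P(M+6) = C(5,3) × 0.47319^2 × 0.52681^3 = 10 × 0.22390878 × 0.14620493 = 0.327366 (base)
P(M+10) = C(5,5) × 0.47319^0 × 0.52681^5 = 1 × 1.0000 × 0.04057608 = 0.040576
Relative intensity = 0.040576 / 0.327366 × 100 = 12.39

12.39%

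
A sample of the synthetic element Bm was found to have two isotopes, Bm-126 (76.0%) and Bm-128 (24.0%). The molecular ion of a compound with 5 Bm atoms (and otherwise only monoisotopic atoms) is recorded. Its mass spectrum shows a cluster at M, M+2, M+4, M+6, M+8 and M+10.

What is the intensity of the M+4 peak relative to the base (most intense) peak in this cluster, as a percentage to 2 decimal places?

63.16%

(0.760 + 0.240)^5 gives M 0.2536, M+2 0.4003, M+4 0.2529, M+6 0.0798, M+8 0.0126, M+10 0.0008; the largest is M+2.
P(M+2) = C(5,1) × 0.760^4 × 0.240^1 = 5 × 0.33362176 × 0.2400 = 0.400346 (base)
P(M+4) = C(5,2) × 0.760^3 × 0.240^2 = 10 × 0.438976 × 0.0576 = 0.252850
Relative intensity = 0.252850 / 0.400346 × 100 = 63.16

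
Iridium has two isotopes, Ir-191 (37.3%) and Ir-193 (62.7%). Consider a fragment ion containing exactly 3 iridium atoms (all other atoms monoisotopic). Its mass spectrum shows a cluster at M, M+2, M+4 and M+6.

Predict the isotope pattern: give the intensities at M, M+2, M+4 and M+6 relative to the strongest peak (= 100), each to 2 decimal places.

11.80 : 59.49 : 100.00 : 56.03

The 3 Ir atoms are independent, so intensities follow the terms of (0.373 + 0.627)^3.
P(M) = 0.373^3 = 0.051895
P(M+2) = 3 × 0.373^2 × 0.627^1 = 0.261702
P(M+4) = 3 × 0.373^1 × 0.627^2 = 0.439911
P(M+6) = 0.627^3 = 0.246492
The M+4 peak is largest (0.439911); scaling to 100 gives 11.80 : 59.49 : 100.00 : 56.03.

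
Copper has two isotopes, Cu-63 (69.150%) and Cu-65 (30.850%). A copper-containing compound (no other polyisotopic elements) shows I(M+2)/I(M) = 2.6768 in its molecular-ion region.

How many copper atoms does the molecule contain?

For n independent Cu atoms, I(M+2)/I(M) = n · (abundance Cu-65) / (abundance Cu-63) = n · 0.30850/0.69150.
n = 2.6768 × 0.69150/0.30850 = 6.00 ≈ 6

6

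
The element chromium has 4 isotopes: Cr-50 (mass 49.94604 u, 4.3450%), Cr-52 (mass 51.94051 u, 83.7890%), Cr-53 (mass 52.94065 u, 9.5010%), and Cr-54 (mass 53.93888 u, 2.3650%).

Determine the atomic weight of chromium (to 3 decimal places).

51.996 u

Ar = Σ fᵢ·mᵢ = 0.043450 × 49.94604 + 0.837890 × 51.94051 + 0.095010 × 52.94065 + 0.023650 × 53.93888
= 2.170155 + 43.520434 + 5.029891 + 1.275655 = 51.996135 u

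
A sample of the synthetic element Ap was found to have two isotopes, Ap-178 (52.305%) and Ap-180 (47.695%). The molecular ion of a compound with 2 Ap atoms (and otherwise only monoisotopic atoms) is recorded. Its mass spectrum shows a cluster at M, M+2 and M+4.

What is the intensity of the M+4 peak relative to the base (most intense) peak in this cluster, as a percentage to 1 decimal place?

45.6%

Binomial terms of (0.52305 + 0.47695)^2: M 0.2736, M+2 0.4989, M+4 0.2275 → M+2 is the base peak.
P(M+2) = C(2,1) × 0.52305^1 × 0.47695^1 = 2 × 0.52305 × 0.47695 = 0.498937 (base)
P(M+4) = C(2,2) × 0.52305^0 × 0.47695^2 = 1 × 1.0000 × 0.2274813 = 0.227481
Relative intensity = 0.227481 / 0.498937 × 100 = 45.6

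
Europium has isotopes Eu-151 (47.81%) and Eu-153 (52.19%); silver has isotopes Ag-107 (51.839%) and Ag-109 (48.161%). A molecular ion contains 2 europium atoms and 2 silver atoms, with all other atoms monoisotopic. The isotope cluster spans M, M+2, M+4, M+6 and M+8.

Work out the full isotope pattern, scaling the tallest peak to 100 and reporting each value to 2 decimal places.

Europium pattern (n=2): 0.22857961 : 0.49904078 : 0.27237961
Silver pattern (n=2): 0.26872819 : 0.49932362 : 0.23194819
Convolve the two distributions (both contribute in 2-u steps):
  M: 0.22857961×0.26872819 = 0.061426
  M+2: 0.22857961×0.49932362 + 0.49904078×0.26872819 = 0.248242
  M+4: 0.22857961×0.23194819 + 0.49904078×0.49932362 + 0.27237961×0.26872819 = 0.375398
  M+6: 0.49904078×0.23194819 + 0.27237961×0.49932362 = 0.251757
  M+8: 0.27237961×0.23194819 = 0.063178
Scale to base peak (0.375398) = 100: 16.36 : 66.13 : 100.00 : 67.06 : 16.83

16.36 : 66.13 : 100.00 : 67.06 : 16.83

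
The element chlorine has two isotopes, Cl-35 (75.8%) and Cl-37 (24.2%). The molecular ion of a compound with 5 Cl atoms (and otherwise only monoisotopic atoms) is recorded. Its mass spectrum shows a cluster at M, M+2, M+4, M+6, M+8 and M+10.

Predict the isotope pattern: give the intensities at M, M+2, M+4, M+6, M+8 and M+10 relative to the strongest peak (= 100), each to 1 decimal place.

Expanding (0.758 + 0.242)^5:
P(M) = 0.758^5 = 0.250234
P(M+2) = 5 × 0.758^4 × 0.242^1 = 0.399450
P(M+4) = 10 × 0.758^3 × 0.242^2 = 0.255058
P(M+6) = 10 × 0.758^2 × 0.242^3 = 0.081430
P(M+8) = 5 × 0.758^1 × 0.242^4 = 0.012999
P(M+10) = 0.242^5 = 0.000830
The M+2 peak is largest (0.399450); scaling to 100 gives 62.6 : 100.0 : 63.9 : 20.4 : 3.3 : 0.2.

62.6 : 100.0 : 63.9 : 20.4 : 3.3 : 0.2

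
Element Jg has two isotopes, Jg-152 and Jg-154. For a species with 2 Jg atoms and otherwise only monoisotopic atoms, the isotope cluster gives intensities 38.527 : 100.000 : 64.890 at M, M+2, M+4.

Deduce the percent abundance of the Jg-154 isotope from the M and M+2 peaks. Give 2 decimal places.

Let p = fractional abundance of Jg-152. I(M+2)/I(M) = [C(2,1)·p^1·(1−p)] / p^2 = 2·(1−p)/p = 100.000/38.527 = 2.5956
(1−p)/p = 2.5956/2 = 1.2978  ⇒  p = 1/(1 + 1.2978) = 0.4352
Jg-152: 43.52%, Jg-154: 56.48%.

56.48%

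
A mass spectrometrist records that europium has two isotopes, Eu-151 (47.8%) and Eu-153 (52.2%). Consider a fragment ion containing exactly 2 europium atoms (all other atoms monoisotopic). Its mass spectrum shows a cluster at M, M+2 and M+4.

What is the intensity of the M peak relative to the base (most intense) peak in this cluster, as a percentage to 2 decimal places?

(0.478 + 0.522)^2 gives M 0.2285, M+2 0.4990, M+4 0.2725; the largest is M+2.
P(M+2) = C(2,1) × 0.478^1 × 0.522^1 = 2 × 0.4780 × 0.5220 = 0.499032 (base)
P(M) = C(2,0) × 0.478^2 × 0.522^0 = 1 × 0.228484 × 1.0000 = 0.228484
Relative intensity = 0.228484 / 0.499032 × 100 = 45.79

45.79%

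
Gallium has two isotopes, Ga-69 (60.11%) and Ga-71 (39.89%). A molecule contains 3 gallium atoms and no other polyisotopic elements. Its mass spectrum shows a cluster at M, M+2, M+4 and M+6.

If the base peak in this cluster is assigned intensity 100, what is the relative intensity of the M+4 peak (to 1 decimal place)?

66.4

Binomial terms of (0.6011 + 0.3989)^3: M 0.2172, M+2 0.4324, M+4 0.2869, M+6 0.0635 → M+2 is the base peak.
P(M+2) = C(3,1) × 0.6011^2 × 0.3989^1 = 3 × 0.36132121 × 0.3989 = 0.432393 (base)
P(M+4) = C(3,2) × 0.6011^1 × 0.3989^2 = 3 × 0.6011 × 0.15912121 = 0.286943
Relative intensity = 0.286943 / 0.432393 × 100 = 66.4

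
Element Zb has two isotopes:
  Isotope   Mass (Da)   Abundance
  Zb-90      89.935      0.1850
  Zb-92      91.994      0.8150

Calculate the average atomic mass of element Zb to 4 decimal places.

Average mass = Σ (abundance × isotope mass) = 0.1850 × 89.935 + 0.8150 × 91.994
= 16.63798 + 74.97511 = 91.61309 Da

91.6131 Da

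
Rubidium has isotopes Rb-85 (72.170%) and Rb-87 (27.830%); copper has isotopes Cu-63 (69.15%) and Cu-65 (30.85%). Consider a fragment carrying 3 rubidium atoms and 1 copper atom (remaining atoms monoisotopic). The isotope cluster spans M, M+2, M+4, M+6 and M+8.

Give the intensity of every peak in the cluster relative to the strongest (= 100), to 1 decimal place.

62.4 : 100.0 : 60.0 : 16.0 : 1.6

Rubidium pattern (n=3): 0.37589809 : 0.43485841 : 0.16768892 : 0.02155458
Copper pattern (n=1): 0.6915 : 0.3085
Convolve the two distributions (both contribute in 2-u steps):
  M: 0.37589809×0.6915 = 0.259934
  M+2: 0.37589809×0.3085 + 0.43485841×0.6915 = 0.416669
  M+4: 0.43485841×0.3085 + 0.16768892×0.6915 = 0.250111
  M+6: 0.16768892×0.3085 + 0.02155458×0.6915 = 0.066637
  M+8: 0.02155458×0.3085 = 0.006650
Scale to base peak (0.416669) = 100: 62.4 : 100.0 : 60.0 : 16.0 : 1.6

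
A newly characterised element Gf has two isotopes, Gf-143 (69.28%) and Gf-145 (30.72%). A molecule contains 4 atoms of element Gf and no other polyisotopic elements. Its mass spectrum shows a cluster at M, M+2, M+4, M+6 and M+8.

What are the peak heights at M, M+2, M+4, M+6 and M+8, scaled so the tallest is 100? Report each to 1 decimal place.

56.4 : 100.0 : 66.5 : 19.7 : 2.2

The 4 Gf atoms are independent, so intensities follow the terms of (0.6928 + 0.3072)^4.
P(M) = 0.6928^4 = 0.230373
P(M+2) = 4 × 0.6928^3 × 0.3072^1 = 0.408606
P(M+4) = 6 × 0.6928^2 × 0.3072^2 = 0.271775
P(M+6) = 4 × 0.6928^1 × 0.3072^3 = 0.080340
P(M+8) = 0.3072^4 = 0.008906
The M+2 peak is largest (0.408606); scaling to 100 gives 56.4 : 100.0 : 66.5 : 19.7 : 2.2.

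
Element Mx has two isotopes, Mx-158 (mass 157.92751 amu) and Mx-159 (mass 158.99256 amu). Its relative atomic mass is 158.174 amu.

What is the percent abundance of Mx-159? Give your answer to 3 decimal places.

Writing the weighted mean with unknown fraction x of Mx-158:
157.92751·x + 158.99256·(1 − x) = 158.174
(157.92751 − 158.99256)·x = 158.174 − 158.99256
x = -0.81856 / -1.06505 = 0.76856 → 76.856% Mx-158, 23.144% Mx-159.

23.144%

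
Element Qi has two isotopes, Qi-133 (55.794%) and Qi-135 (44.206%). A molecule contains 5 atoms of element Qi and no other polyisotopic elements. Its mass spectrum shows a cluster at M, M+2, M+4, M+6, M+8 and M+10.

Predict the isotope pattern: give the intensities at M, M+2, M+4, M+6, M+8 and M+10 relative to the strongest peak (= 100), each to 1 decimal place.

Expanding (0.55794 + 0.44206)^5:
P(M) = 0.55794^5 = 0.054068
P(M+2) = 5 × 0.55794^4 × 0.44206^1 = 0.214191
P(M+4) = 10 × 0.55794^3 × 0.44206^2 = 0.339410
P(M+6) = 10 × 0.55794^2 × 0.44206^3 = 0.268917
P(M+8) = 5 × 0.55794^1 × 0.44206^4 = 0.106533
P(M+10) = 0.44206^5 = 0.016881
The M+4 peak is largest (0.339410); scaling to 100 gives 15.9 : 63.1 : 100.0 : 79.2 : 31.4 : 5.0.

15.9 : 63.1 : 100.0 : 79.2 : 31.4 : 5.0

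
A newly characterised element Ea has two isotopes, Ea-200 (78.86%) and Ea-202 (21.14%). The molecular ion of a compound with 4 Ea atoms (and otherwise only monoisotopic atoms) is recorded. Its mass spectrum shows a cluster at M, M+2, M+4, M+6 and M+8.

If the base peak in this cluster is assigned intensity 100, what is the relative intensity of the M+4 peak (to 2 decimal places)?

Term probabilities: M 0.3867, M+2 0.4147, M+4 0.1668, M+6 0.0298, M+8 0.0020. Base peak = M+2.
P(M+2) = C(4,1) × 0.7886^3 × 0.2114^1 = 4 × 0.49042242 × 0.2114 = 0.414701 (base)
P(M+4) = C(4,2) × 0.7886^2 × 0.2114^2 = 6 × 0.62188996 × 0.04468996 = 0.166753
Relative intensity = 0.166753 / 0.414701 × 100 = 40.21

40.21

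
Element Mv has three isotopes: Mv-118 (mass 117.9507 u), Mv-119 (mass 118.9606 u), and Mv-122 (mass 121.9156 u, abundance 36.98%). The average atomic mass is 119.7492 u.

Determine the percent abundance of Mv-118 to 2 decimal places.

Let x and y be the fractions of Mv-118 and Mv-119. Then x + y = 1 − 0.3698 = 0.6302 and 117.9507x + 118.9606y = 119.7492 − 0.3698×121.9156 = 74.66481112.
Substituting: 117.9507x + 118.9606(0.6302 − x) = 74.66481112
(117.9507 − 118.9606)x = -0.304159  ⇒  x = 0.30118, y = 0.32902
Mv-118: 30.12%, Mv-119: 32.90%.

30.12%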